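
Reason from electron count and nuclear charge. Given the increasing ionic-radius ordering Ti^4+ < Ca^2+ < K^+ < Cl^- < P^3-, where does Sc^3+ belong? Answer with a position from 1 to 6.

2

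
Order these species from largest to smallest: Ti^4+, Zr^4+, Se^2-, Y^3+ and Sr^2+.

Se^2- > Sr^2+ > Y^3+ > Zr^4+ > Ti^4+

Ti^4+ (Z=22, 18 e⁻), Zr^4+ (Z=40, 36 e⁻), Y^3+ (Z=39, 36 e⁻), Sr^2+ (Z=38, 36 e⁻), Se^2- (Z=34, 36 e⁻). Ti^4+ < Zr^4+ (same group, period 4 vs 5); Zr^4+ < Y^3+ (both 36 e⁻, Z=40>39); Y^3+ < Sr^2+ (both 36 e⁻, Z=39>38); Sr^2+ < Se^2- (isoelectronic, higher Z=38 is smaller).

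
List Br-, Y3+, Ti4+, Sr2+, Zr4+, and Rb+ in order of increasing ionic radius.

Ti4+ < Zr4+ < Y3+ < Sr2+ < Rb+ < Br-

Electron counts and nuclear charges: Ti4+: 18 e⁻, Z=22, Zr4+: 36 e⁻, Z=40, Y3+: 36 e⁻, Z=39, Sr2+: 36 e⁻, Z=38, Rb+: 36 e⁻, Z=37, Br-: 36 e⁻, Z=35. Ti4+ < Zr4+ (same group, 1 shell fewer); Zr4+ < Y3+ (isoelectronic, higher Z=40 is smaller); Y3+ < Sr2+ (both 36 e⁻, Z=39>38); Sr2+ < Rb+ (isoelectronic, higher Z=38 is smaller); Rb+ < Br- (isoelectronic, higher Z=37 is smaller).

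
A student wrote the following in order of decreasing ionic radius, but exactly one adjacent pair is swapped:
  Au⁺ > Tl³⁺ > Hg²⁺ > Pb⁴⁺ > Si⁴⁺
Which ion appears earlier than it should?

Compare adjacent ions: they are isoelectronic (78 e⁻) and Tl has more protons than Hg (81 vs 80), making Tl³⁺ smaller — yet in this decreasing list Tl³⁺ sits before Hg²⁺. Nothing else is reversed, so Tl³⁺ should move one place to the right.

Tl³⁺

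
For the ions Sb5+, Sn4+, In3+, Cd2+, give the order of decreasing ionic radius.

Cd2+ > In3+ > Sn4+ > Sb5+

These species are isoelectronic with 46 electrons. The only difference is the number of protons: Sb5+ (Z=51), Sn4+ (Z=50), In3+ (Z=49), Cd2+ (Z=48). The strongest nuclear pull (Sb5+) gives the smallest ion.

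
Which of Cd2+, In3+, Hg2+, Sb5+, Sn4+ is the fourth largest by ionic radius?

Sn4+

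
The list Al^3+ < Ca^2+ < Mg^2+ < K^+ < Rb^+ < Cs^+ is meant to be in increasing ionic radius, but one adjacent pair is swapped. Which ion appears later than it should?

Mg^2+

Check each adjacent pair. Ca^2+ and Mg^2+ are reversed: same group and charge — period 3 sits above period 4, so Mg^2+ is smaller. No other neighbouring pair contradicts the periodic trends, so Mg^2+ is the ion listed too late.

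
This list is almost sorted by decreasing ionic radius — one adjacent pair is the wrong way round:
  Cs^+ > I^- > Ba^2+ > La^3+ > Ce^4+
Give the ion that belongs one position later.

Cs^+

The pair Cs^+, I^- is the wrong way round — both have 54 electrons but Z(Cs)=55 > Z(I)=53, so Cs^+ should be the smaller of the two. All other adjacent pairs agree with periodic trends, so Cs^+ is the misplaced ion.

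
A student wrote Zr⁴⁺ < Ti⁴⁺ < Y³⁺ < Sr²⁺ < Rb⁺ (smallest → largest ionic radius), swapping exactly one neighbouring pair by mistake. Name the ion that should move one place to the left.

Ti⁴⁺

Check each adjacent pair. Zr⁴⁺ and Ti⁴⁺ are reversed: both in group 4 with the same charge; Ti⁴⁺ (period 4) has the smaller radius. No other neighbouring pair contradicts the periodic trends, so Ti⁴⁺ is the ion listed too late.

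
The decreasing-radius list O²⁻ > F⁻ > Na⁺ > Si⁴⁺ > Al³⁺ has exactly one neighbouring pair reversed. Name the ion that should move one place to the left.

Check each adjacent pair. Si⁴⁺ and Al³⁺ are reversed: Si⁴⁺ and Al³⁺ share 10 electrons; the higher nuclear charge on Si (Z=14) contracts it more, so Si⁴⁺ < Al³⁺. No other neighbouring pair contradicts the periodic trends, so Al³⁺ is the ion listed too late.

Al³⁺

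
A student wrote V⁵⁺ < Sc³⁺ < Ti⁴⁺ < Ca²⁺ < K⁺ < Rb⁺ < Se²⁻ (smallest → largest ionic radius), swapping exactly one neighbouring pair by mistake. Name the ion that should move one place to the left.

Scanning neighbour by neighbour, only Sc³⁺/Ti⁴⁺ violates a trend: both have 18 electrons but Z(Ti)=22 > Z(Sc)=21, so Ti⁴⁺ should be the smaller of the two. That makes Ti⁴⁺ the one sitting a position late relative to where it belongs.

Ti⁴⁺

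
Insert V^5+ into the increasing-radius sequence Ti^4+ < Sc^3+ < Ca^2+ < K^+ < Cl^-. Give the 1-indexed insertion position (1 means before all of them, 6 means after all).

1

All of these have 18 electrons (isoelectronic). With the same electron cloud, the ion with the most protons pulls it in tightest. Nuclear charges: V^5+ (Z=23), Ti^4+ (Z=22), Sc^3+ (Z=21), Ca^2+ (Z=20), K^+ (Z=19), Cl^- (Z=17). Highest Z is smallest.
Merged order: V^5+ < Ti^4+ < Sc^3+ < Ca^2+ < K^+ < Cl^- — V^5+ is number 1.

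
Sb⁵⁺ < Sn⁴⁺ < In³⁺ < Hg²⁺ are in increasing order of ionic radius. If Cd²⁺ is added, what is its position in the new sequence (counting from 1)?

4

Tabulating Z and e⁻: Sb⁵⁺ has 46 e⁻ (Z=51), Sn⁴⁺ has 46 e⁻ (Z=50), In³⁺ has 46 e⁻ (Z=49), Cd²⁺ has 46 e⁻ (Z=48), Hg²⁺ has 78 e⁻ (Z=80). Sb⁵⁺ < Sn⁴⁺ (both 46 e⁻, Z=51>50); Sn⁴⁺ < In³⁺ (both 46 e⁻, Z=50>49); In³⁺ < Cd²⁺ (both 46 e⁻, Z=49>48); Cd²⁺ < Hg²⁺ (same group, period 5 vs 6).
With Cd²⁺ included the full order is Sb⁵⁺ < Sn⁴⁺ < In³⁺ < Cd²⁺ < Hg²⁺, so it takes position 4.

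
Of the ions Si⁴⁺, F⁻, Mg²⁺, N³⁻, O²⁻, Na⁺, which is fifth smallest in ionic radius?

O²⁻

These species are isoelectronic with 10 electrons. The only difference is the number of protons: Si⁴⁺ (Z=14), Mg²⁺ (Z=12), Na⁺ (Z=11), F⁻ (Z=9), O²⁻ (Z=8), N³⁻ (Z=7). The strongest nuclear pull (Si⁴⁺) gives the smallest ion.
That gives Si⁴⁺ < Mg²⁺ < Na⁺ < F⁻ < O²⁻ < N³⁻. From the smallest end, number 5 is O²⁻.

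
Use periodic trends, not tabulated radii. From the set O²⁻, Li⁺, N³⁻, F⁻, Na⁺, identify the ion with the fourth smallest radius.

Tabulating Z and e⁻: Li⁺: 2 e⁻, Z=3, Na⁺: 10 e⁻, Z=11, F⁻: 10 e⁻, Z=9, O²⁻: 10 e⁻, Z=8, N³⁻: 10 e⁻, Z=7. Li⁺ < Na⁺ (same group, 1 shell fewer); Na⁺ < F⁻ (isoelectronic, higher Z=11 is smaller); F⁻ < O²⁻ (both 10 e⁻, Z=9>8); O²⁻ < N³⁻ (both 10 e⁻, Z=8>7).
Ordering: Li⁺ < Na⁺ < F⁻ < O²⁻ < N³⁻. The fourth smallest is O²⁻.

O²⁻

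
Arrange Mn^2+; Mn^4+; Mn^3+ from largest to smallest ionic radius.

Mn^2+ > Mn^3+ > Mn^4+

These are all Mn ions. Removing more electrons (higher positive charge) pulls the remaining electrons in closer, so Mn^4+ is smallest and Mn^2+ is largest.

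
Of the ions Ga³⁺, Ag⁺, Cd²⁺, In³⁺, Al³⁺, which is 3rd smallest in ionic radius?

In³⁺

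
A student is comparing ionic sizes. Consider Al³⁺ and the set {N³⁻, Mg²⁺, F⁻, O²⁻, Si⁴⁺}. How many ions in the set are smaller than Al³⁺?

1

These species are isoelectronic with 10 electrons. The only difference is the number of protons: Si⁴⁺ (Z=14), Al³⁺ (Z=13), Mg²⁺ (Z=12), F⁻ (Z=9), O²⁻ (Z=8), N³⁻ (Z=7). The strongest nuclear pull (Si⁴⁺) gives the smallest ion.
Overall: Si⁴⁺ < Al³⁺ < Mg²⁺ < F⁻ < O²⁻ < N³⁻. Al³⁺ has 1 below it and 4 above. Count: 1.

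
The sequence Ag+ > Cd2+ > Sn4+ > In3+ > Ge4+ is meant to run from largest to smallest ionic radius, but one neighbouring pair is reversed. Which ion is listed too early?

Scanning neighbour by neighbour, only Sn4+/In3+ violates a trend: both have 46 electrons but Z(Sn)=50 > Z(In)=49, so Sn4+ should be the smaller of the two. That makes Sn4+ the one sitting a position early relative to where it belongs.

Sn4+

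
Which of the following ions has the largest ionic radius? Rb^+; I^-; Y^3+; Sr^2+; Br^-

I^-

Work out protons and electrons: Y^3+ (Z=39, 36 e⁻), Sr^2+ (Z=38, 36 e⁻), Rb^+ (Z=37, 36 e⁻), Br^- (Z=35, 36 e⁻), I^- (Z=53, 54 e⁻). Y^3+ < Sr^2+ (isoelectronic, higher Z=39 is smaller); Sr^2+ < Rb^+ (both 36 e⁻, Z=38>37); Rb^+ < Br^- (isoelectronic, higher Z=37 is smaller); Br^- < I^- (same group, period 4 vs 5).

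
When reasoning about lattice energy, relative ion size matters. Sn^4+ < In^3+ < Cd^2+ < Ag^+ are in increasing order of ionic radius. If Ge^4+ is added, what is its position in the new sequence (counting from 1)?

Electron counts and nuclear charges: Ge^4+ (Z=32, 28 e⁻), Sn^4+ (Z=50, 46 e⁻), In^3+ (Z=49, 46 e⁻), Cd^2+ (Z=48, 46 e⁻), Ag^+ (Z=47, 46 e⁻). Ge^4+ < Sn^4+ (same group, period 4 vs 5); Sn^4+ < In^3+ (both 46 e⁻, Z=50>49); In^3+ < Cd^2+ (both 46 e⁻, Z=49>48); Cd^2+ < Ag^+ (isoelectronic, higher Z=48 is smaller).
The complete sequence is Ge^4+ < Sn^4+ < In^3+ < Cd^2+ < Ag^+. Ge^4+ sits at position 1.

1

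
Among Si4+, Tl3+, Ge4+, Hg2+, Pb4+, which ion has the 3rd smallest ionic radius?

Pb4+

Electron counts and nuclear charges: Si4+ has 10 e⁻ (Z=14), Ge4+ has 28 e⁻ (Z=32), Pb4+ has 78 e⁻ (Z=82), Tl3+ has 78 e⁻ (Z=81), Hg2+ has 78 e⁻ (Z=80). Si4+ < Ge4+ (same group, period 3 vs 4); Ge4+ < Pb4+ (same group, period 4 vs 6); Pb4+ < Tl3+ (isoelectronic, higher Z=82 is smaller); Tl3+ < Hg2+ (both 78 e⁻, Z=81>80).
That gives Si4+ < Ge4+ < Pb4+ < Tl3+ < Hg2+. From the smallest end, number 3 is Pb4+.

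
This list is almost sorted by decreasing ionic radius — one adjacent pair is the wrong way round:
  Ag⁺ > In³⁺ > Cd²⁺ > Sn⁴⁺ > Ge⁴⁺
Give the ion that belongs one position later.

In³⁺

The pair In³⁺, Cd²⁺ is the wrong way round — they are isoelectronic (46 e⁻) and In has more protons than Cd (49 vs 48), making In³⁺ smaller. All other adjacent pairs agree with periodic trends, so In³⁺ is the misplaced ion.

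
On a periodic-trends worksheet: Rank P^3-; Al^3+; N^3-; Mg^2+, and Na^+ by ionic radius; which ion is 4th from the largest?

Work out protons and electrons: Al^3+: 10 e⁻, Z=13, Mg^2+: 10 e⁻, Z=12, Na^+: 10 e⁻, Z=11, N^3-: 10 e⁻, Z=7, P^3-: 18 e⁻, Z=15. Al^3+ < Mg^2+ (both 10 e⁻, Z=13>12); Mg^2+ < Na^+ (both 10 e⁻, Z=12>11); Na^+ < N^3- (isoelectronic, higher Z=11 is smaller); N^3- < P^3- (same group, period 2 vs 3).
Ordering: Al^3+ < Mg^2+ < Na^+ < N^3- < P^3-. The 4th largest is Mg^2+.

Mg^2+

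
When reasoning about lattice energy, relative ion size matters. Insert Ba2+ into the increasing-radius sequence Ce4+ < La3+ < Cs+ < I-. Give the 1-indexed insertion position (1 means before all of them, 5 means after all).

All of these have 54 electrons (isoelectronic). With the same electron cloud, the ion with the most protons pulls it in tightest. Nuclear charges: Ce4+ (Z=58), La3+ (Z=57), Ba2+ (Z=56), Cs+ (Z=55), I- (Z=53). Highest Z is smallest.
Merged order: Ce4+ < La3+ < Ba2+ < Cs+ < I- — Ba2+ is number 3.

3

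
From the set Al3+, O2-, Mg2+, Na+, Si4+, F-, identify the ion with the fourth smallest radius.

Na+

These species are isoelectronic with 10 electrons. The only difference is the number of protons: Si4+ (Z=14), Al3+ (Z=13), Mg2+ (Z=12), Na+ (Z=11), F- (Z=9), O2- (Z=8). The strongest nuclear pull (Si4+) gives the smallest ion.
That gives Si4+ < Al3+ < Mg2+ < Na+ < F- < O2-. From the smallest end, number 4 is Na+.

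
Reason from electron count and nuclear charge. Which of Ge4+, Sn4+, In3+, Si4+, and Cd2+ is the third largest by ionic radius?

Tabulating Z and e⁻: Si4+ has 10 e⁻ (Z=14), Ge4+ has 28 e⁻ (Z=32), Sn4+ has 46 e⁻ (Z=50), In3+ has 46 e⁻ (Z=49), Cd2+ has 46 e⁻ (Z=48). Si4+ < Ge4+ (same group, period 3 vs 4); Ge4+ < Sn4+ (same group, 1 shell fewer); Sn4+ < In3+ (isoelectronic, higher Z=50 is smaller); In3+ < Cd2+ (isoelectronic, higher Z=49 is smaller).
That gives Si4+ < Ge4+ < Sn4+ < In3+ < Cd2+. From the largest end, number 3 is Sn4+.

Sn4+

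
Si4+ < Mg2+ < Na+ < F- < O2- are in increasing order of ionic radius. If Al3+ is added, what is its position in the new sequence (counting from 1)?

Each ion has 10 electrons. The ranking follows nuclear charge in reverse — greater Z gives a smaller radius. Si4+ (Z=14), Al3+ (Z=13), Mg2+ (Z=12), Na+ (Z=11), F- (Z=9), O2- (Z=8).
With Al3+ included the full order is Si4+ < Al3+ < Mg2+ < Na+ < F- < O2-, so it takes position 2.

2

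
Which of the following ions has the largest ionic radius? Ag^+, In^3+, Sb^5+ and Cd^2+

Ag^+

Isoelectronic series (46 e⁻ each). Size is set by nuclear charge: more protons means a smaller ion. Sb^5+ (Z=51), In^3+ (Z=49), Cd^2+ (Z=48), Ag^+ (Z=47).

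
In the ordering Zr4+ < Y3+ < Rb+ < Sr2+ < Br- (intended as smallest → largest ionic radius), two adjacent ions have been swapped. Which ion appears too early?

Rb+

Check each adjacent pair. Rb+ and Sr2+ are reversed: they are isoelectronic (36 e⁻) and Sr has more protons than Rb (38 vs 37), making Sr2+ smaller. No other neighbouring pair contradicts the periodic trends, so Rb+ is the ion listed too early.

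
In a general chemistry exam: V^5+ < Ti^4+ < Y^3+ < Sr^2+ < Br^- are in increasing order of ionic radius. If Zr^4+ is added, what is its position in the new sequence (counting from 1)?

3

V^5+ has 18 e⁻ (Z=23), Ti^4+ has 18 e⁻ (Z=22), Zr^4+ has 36 e⁻ (Z=40), Y^3+ has 36 e⁻ (Z=39), Sr^2+ has 36 e⁻ (Z=38), Br^- has 36 e⁻ (Z=35). V^5+ < Ti^4+ (both 18 e⁻, Z=23>22); Ti^4+ < Zr^4+ (same group, 1 shell fewer); Zr^4+ < Y^3+ (isoelectronic, higher Z=40 is smaller); Y^3+ < Sr^2+ (both 36 e⁻, Z=39>38); Sr^2+ < Br^- (both 36 e⁻, Z=38>35).
Putting Zr^4+ in gives V^5+ < Ti^4+ < Zr^4+ < Y^3+ < Sr^2+ < Br^-; it lands at slot 3.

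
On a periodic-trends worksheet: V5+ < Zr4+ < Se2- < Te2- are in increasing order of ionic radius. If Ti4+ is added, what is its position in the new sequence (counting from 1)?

Tabulating Z and e⁻: V5+: 18 e⁻, Z=23, Ti4+: 18 e⁻, Z=22, Zr4+: 36 e⁻, Z=40, Se2-: 36 e⁻, Z=34, Te2-: 54 e⁻, Z=52. V5+ < Ti4+ (isoelectronic, higher Z=23 is smaller); Ti4+ < Zr4+ (same group, 1 shell fewer); Zr4+ < Se2- (isoelectronic, higher Z=40 is smaller); Se2- < Te2- (same group, 1 shell fewer).
Putting Ti4+ in gives V5+ < Ti4+ < Zr4+ < Se2- < Te2-; it lands at slot 2.

2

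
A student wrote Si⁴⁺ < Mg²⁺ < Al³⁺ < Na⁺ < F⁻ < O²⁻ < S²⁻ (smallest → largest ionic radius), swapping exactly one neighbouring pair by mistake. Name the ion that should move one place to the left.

Compare adjacent ions: both have 10 electrons but Z(Al)=13 > Z(Mg)=12, so Al³⁺ should be the smaller of the two — yet in this increasing list Mg²⁺ sits before Al³⁺. Nothing else is reversed, so Al³⁺ should move one place to the left.

Al³⁺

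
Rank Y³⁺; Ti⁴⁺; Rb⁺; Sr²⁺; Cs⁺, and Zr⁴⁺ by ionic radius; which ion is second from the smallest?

Electron counts and nuclear charges: Ti⁴⁺ (Z=22, 18 e⁻), Zr⁴⁺ (Z=40, 36 e⁻), Y³⁺ (Z=39, 36 e⁻), Sr²⁺ (Z=38, 36 e⁻), Rb⁺ (Z=37, 36 e⁻), Cs⁺ (Z=55, 54 e⁻). Ti⁴⁺ < Zr⁴⁺ (same group, period 4 vs 5); Zr⁴⁺ < Y³⁺ (both 36 e⁻, Z=40>39); Y³⁺ < Sr²⁺ (isoelectronic, higher Z=39 is smaller); Sr²⁺ < Rb⁺ (both 36 e⁻, Z=38>37); Rb⁺ < Cs⁺ (same group, period 5 vs 6).
So the order is Ti⁴⁺ < Zr⁴⁺ < Y³⁺ < Sr²⁺ < Rb⁺ < Cs⁺; the 2nd-smallest ion is Zr⁴⁺.

Zr⁴⁺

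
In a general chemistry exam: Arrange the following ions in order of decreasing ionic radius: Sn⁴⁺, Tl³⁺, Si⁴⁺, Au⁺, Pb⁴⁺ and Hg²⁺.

Electron counts and nuclear charges: Si⁴⁺ (Z=14, 10 e⁻), Sn⁴⁺ (Z=50, 46 e⁻), Pb⁴⁺ (Z=82, 78 e⁻), Tl³⁺ (Z=81, 78 e⁻), Hg²⁺ (Z=80, 78 e⁻), Au⁺ (Z=79, 78 e⁻). Si⁴⁺ < Sn⁴⁺ (same group, period 3 vs 5); Sn⁴⁺ < Pb⁴⁺ (same group, 1 shell fewer); Pb⁴⁺ < Tl³⁺ (isoelectronic, higher Z=82 is smaller); Tl³⁺ < Hg²⁺ (both 78 e⁻, Z=81>80); Hg²⁺ < Au⁺ (isoelectronic, higher Z=80 is smaller).

Au⁺ > Hg²⁺ > Tl³⁺ > Pb⁴⁺ > Sn⁴⁺ > Si⁴⁺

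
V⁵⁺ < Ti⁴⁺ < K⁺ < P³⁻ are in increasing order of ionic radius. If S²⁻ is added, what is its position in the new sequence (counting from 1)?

4

Isoelectronic series (18 e⁻ each). Size is set by nuclear charge: more protons means a smaller ion. V⁵⁺ (Z=23), Ti⁴⁺ (Z=22), K⁺ (Z=19), S²⁻ (Z=16), P³⁻ (Z=15).
Putting S²⁻ in gives V⁵⁺ < Ti⁴⁺ < K⁺ < S²⁻ < P³⁻; it lands at slot 4.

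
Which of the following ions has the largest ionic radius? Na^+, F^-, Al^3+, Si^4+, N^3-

All of these have 10 electrons (isoelectronic). With the same electron cloud, the ion with the most protons pulls it in tightest. Nuclear charges: Si^4+ (Z=14), Al^3+ (Z=13), Na^+ (Z=11), F^- (Z=9), N^3- (Z=7). Highest Z is smallest.

N^3-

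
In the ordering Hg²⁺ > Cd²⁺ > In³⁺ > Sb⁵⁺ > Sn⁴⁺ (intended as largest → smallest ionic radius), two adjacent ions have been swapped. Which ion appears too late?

Sn⁴⁺

The pair Sb⁵⁺, Sn⁴⁺ is the wrong way round — they are isoelectronic (46 e⁻) and Sb has more protons than Sn (51 vs 50), making Sb⁵⁺ smaller. All other adjacent pairs agree with periodic trends, so Sn⁴⁺ is the misplaced ion.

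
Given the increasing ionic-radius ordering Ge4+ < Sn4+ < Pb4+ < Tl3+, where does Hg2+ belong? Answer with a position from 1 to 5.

Ge4+: 28 e⁻, Z=32, Sn4+: 46 e⁻, Z=50, Pb4+: 78 e⁻, Z=82, Tl3+: 78 e⁻, Z=81, Hg2+: 78 e⁻, Z=80. Ge4+ < Sn4+ (same group, period 4 vs 5); Sn4+ < Pb4+ (same group, 1 shell fewer); Pb4+ < Tl3+ (both 78 e⁻, Z=82>81); Tl3+ < Hg2+ (isoelectronic, higher Z=81 is smaller).
Putting Hg2+ in gives Ge4+ < Sn4+ < Pb4+ < Tl3+ < Hg2+; it lands at slot 5.

5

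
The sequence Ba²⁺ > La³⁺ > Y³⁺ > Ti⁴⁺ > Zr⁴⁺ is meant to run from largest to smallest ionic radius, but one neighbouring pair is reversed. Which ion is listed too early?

Ti⁴⁺

Check each adjacent pair. Ti⁴⁺ and Zr⁴⁺ are reversed: Ti⁴⁺ and Zr⁴⁺ are in one column with the same charge; the lighter period-4 ion has one fewer shell and is smaller. No other neighbouring pair contradicts the periodic trends, so Ti⁴⁺ is the ion listed too early.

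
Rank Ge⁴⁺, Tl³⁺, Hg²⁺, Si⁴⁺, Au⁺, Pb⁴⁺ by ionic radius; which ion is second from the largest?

Hg²⁺

Work out protons and electrons: Si⁴⁺ (Z=14, 10 e⁻), Ge⁴⁺ (Z=32, 28 e⁻), Pb⁴⁺ (Z=82, 78 e⁻), Tl³⁺ (Z=81, 78 e⁻), Hg²⁺ (Z=80, 78 e⁻), Au⁺ (Z=79, 78 e⁻). Si⁴⁺ < Ge⁴⁺ (same group, 1 shell fewer); Ge⁴⁺ < Pb⁴⁺ (same group, period 4 vs 6); Pb⁴⁺ < Tl³⁺ (isoelectronic, higher Z=82 is smaller); Tl³⁺ < Hg²⁺ (both 78 e⁻, Z=81>80); Hg²⁺ < Au⁺ (isoelectronic, higher Z=80 is smaller).
So the order is Si⁴⁺ < Ge⁴⁺ < Pb⁴⁺ < Tl³⁺ < Hg²⁺ < Au⁺; the 2nd-largest ion is Hg²⁺.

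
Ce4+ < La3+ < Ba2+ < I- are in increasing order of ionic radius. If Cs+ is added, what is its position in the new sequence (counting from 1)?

4

Each ion has 54 electrons. The ranking follows nuclear charge in reverse — greater Z gives a smaller radius. Ce4+ (Z=58), La3+ (Z=57), Ba2+ (Z=56), Cs+ (Z=55), I- (Z=53).
With Cs+ included the full order is Ce4+ < La3+ < Ba2+ < Cs+ < I-, so it takes position 4.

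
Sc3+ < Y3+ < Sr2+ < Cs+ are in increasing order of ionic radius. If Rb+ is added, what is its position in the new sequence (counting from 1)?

Tabulating Z and e⁻: Sc3+ (Z=21, 18 e⁻), Y3+ (Z=39, 36 e⁻), Sr2+ (Z=38, 36 e⁻), Rb+ (Z=37, 36 e⁻), Cs+ (Z=55, 54 e⁻). Sc3+ < Y3+ (same group, period 4 vs 5); Y3+ < Sr2+ (isoelectronic, higher Z=39 is smaller); Sr2+ < Rb+ (isoelectronic, higher Z=38 is smaller); Rb+ < Cs+ (same group, period 5 vs 6).
Merged order: Sc3+ < Y3+ < Sr2+ < Rb+ < Cs+ — Rb+ is number 4.

4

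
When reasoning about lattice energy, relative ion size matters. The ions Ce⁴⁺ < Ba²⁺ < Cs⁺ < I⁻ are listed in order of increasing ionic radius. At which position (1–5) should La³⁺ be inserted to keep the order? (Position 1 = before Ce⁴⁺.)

2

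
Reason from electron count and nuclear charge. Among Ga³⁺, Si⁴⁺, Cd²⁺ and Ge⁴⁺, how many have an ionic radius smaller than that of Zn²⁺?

Tabulating Z and e⁻: Si⁴⁺ (Z=14, 10 e⁻), Ge⁴⁺ (Z=32, 28 e⁻), Ga³⁺ (Z=31, 28 e⁻), Zn²⁺ (Z=30, 28 e⁻), Cd²⁺ (Z=48, 46 e⁻). Si⁴⁺ < Ge⁴⁺ (same group, 1 shell fewer); Ge⁴⁺ < Ga³⁺ (both 28 e⁻, Z=32>31); Ga³⁺ < Zn²⁺ (both 28 e⁻, Z=31>30); Zn²⁺ < Cd²⁺ (same group, 1 shell fewer).
Ordering all of them (including Zn²⁺) by radius gives Si⁴⁺ < Ge⁴⁺ < Ga³⁺ < Zn²⁺ < Cd²⁺. So 3 are smaller.

3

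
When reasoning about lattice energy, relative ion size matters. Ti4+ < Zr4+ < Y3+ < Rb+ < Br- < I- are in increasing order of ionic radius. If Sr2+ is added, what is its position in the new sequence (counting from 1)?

4

First list Z and electron count for each: Ti4+: 18 e⁻, Z=22, Zr4+: 36 e⁻, Z=40, Y3+: 36 e⁻, Z=39, Sr2+: 36 e⁻, Z=38, Rb+: 36 e⁻, Z=37, Br-: 36 e⁻, Z=35, I-: 54 e⁻, Z=53. Ti4+ < Zr4+ (same group, period 4 vs 5); Zr4+ < Y3+ (both 36 e⁻, Z=40>39); Y3+ < Sr2+ (both 36 e⁻, Z=39>38); Sr2+ < Rb+ (isoelectronic, higher Z=38 is smaller); Rb+ < Br- (both 36 e⁻, Z=37>35); Br- < I- (same group, 1 shell fewer).
With Sr2+ included the full order is Ti4+ < Zr4+ < Y3+ < Sr2+ < Rb+ < Br- < I-, so it takes position 4.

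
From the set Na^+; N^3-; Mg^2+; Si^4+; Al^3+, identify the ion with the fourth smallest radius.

Isoelectronic series (10 e⁻ each). Size is set by nuclear charge: more protons means a smaller ion. Si^4+ (Z=14), Al^3+ (Z=13), Mg^2+ (Z=12), Na^+ (Z=11), N^3- (Z=7).
That gives Si^4+ < Al^3+ < Mg^2+ < Na^+ < N^3-. From the smallest end, number 4 is Na^+.

Na^+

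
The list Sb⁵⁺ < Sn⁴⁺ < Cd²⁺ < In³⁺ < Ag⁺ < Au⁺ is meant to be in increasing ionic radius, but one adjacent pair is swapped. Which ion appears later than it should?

The pair Cd²⁺, In³⁺ is the wrong way round — In³⁺ and Cd²⁺ share 46 electrons; the higher nuclear charge on In (Z=49) contracts it more, so In³⁺ < Cd²⁺. All other adjacent pairs agree with periodic trends, so In³⁺ is the misplaced ion.

In³⁺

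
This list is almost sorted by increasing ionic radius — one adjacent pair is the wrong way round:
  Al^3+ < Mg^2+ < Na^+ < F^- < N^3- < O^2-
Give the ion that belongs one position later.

Scanning neighbour by neighbour, only N^3-/O^2- violates a trend: they are isoelectronic (10 e⁻) and O has more protons than N (8 vs 7), making O^2- smaller. That makes N^3- the one sitting a position early relative to where it belongs.

N^3-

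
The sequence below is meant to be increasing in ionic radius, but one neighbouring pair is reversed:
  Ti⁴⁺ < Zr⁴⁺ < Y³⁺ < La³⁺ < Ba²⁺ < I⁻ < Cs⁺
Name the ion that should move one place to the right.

Compare adjacent ions: Cs⁺ and I⁻ share 54 electrons; the higher nuclear charge on Cs (Z=55) contracts it more, so Cs⁺ < I⁻ — yet in this increasing list I⁻ sits before Cs⁺. Nothing else is reversed, so I⁻ should move one place to the right.

I⁻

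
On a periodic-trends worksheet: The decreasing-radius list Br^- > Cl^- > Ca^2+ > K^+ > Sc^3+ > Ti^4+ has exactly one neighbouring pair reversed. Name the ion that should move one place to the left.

The pair Ca^2+, K^+ is the wrong way round — they are isoelectronic (18 e⁻) and Ca has more protons than K (20 vs 19), making Ca^2+ smaller. All other adjacent pairs agree with periodic trends, so K^+ is the misplaced ion.

K^+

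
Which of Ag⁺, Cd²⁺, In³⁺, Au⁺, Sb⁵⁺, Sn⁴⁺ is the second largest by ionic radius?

Ag⁺

Work out protons and electrons: Sb⁵⁺: 46 e⁻, Z=51, Sn⁴⁺: 46 e⁻, Z=50, In³⁺: 46 e⁻, Z=49, Cd²⁺: 46 e⁻, Z=48, Ag⁺: 46 e⁻, Z=47, Au⁺: 78 e⁻, Z=79. Sb⁵⁺ < Sn⁴⁺ (both 46 e⁻, Z=51>50); Sn⁴⁺ < In³⁺ (both 46 e⁻, Z=50>49); In³⁺ < Cd²⁺ (isoelectronic, higher Z=49 is smaller); Cd²⁺ < Ag⁺ (isoelectronic, higher Z=48 is smaller); Ag⁺ < Au⁺ (same group, 1 shell fewer).
That gives Sb⁵⁺ < Sn⁴⁺ < In³⁺ < Cd²⁺ < Ag⁺ < Au⁺. From the largest end, number 2 is Ag⁺.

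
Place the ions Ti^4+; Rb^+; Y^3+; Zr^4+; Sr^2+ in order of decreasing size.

Rb^+ > Sr^2+ > Y^3+ > Zr^4+ > Ti^4+

Ti^4+: 18 e⁻, Z=22, Zr^4+: 36 e⁻, Z=40, Y^3+: 36 e⁻, Z=39, Sr^2+: 36 e⁻, Z=38, Rb^+: 36 e⁻, Z=37. Ti^4+ < Zr^4+ (same group, 1 shell fewer); Zr^4+ < Y^3+ (both 36 e⁻, Z=40>39); Y^3+ < Sr^2+ (isoelectronic, higher Z=39 is smaller); Sr^2+ < Rb^+ (both 36 e⁻, Z=38>37).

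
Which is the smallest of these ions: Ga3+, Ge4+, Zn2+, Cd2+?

Electron counts and nuclear charges: Ge4+: 28 e⁻, Z=32, Ga3+: 28 e⁻, Z=31, Zn2+: 28 e⁻, Z=30, Cd2+: 46 e⁻, Z=48. Ge4+ < Ga3+ (both 28 e⁻, Z=32>31); Ga3+ < Zn2+ (isoelectronic, higher Z=31 is smaller); Zn2+ < Cd2+ (same group, period 4 vs 5).

Ge4+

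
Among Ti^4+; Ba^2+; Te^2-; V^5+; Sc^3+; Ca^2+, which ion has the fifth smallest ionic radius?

Ba^2+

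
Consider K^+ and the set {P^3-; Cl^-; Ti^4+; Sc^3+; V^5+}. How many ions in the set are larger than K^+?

All of these have 18 electrons (isoelectronic). With the same electron cloud, the ion with the most protons pulls it in tightest. Nuclear charges: V^5+ (Z=23), Ti^4+ (Z=22), Sc^3+ (Z=21), K^+ (Z=19), Cl^- (Z=17), P^3- (Z=15). Highest Z is smallest.
Overall: V^5+ < Ti^4+ < Sc^3+ < K^+ < Cl^- < P^3-. K^+ has 3 below it and 2 above. So 2 are larger.

2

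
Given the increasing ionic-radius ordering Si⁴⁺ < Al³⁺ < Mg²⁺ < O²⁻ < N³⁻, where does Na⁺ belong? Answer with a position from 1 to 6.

4

These species are isoelectronic with 10 electrons. The only difference is the number of protons: Si⁴⁺ (Z=14), Al³⁺ (Z=13), Mg²⁺ (Z=12), Na⁺ (Z=11), O²⁻ (Z=8), N³⁻ (Z=7). The strongest nuclear pull (Si⁴⁺) gives the smallest ion.
Merged order: Si⁴⁺ < Al³⁺ < Mg²⁺ < Na⁺ < O²⁻ < N³⁻ — Na⁺ is number 4.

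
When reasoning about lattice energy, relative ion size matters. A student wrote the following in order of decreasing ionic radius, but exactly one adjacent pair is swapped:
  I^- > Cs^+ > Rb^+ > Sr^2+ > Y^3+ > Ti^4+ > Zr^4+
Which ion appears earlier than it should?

Ti^4+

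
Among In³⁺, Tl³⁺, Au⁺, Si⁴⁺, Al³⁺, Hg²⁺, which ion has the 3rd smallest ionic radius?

In³⁺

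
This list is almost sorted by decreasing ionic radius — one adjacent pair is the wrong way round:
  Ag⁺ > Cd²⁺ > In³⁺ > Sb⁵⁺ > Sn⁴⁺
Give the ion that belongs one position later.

Sb⁵⁺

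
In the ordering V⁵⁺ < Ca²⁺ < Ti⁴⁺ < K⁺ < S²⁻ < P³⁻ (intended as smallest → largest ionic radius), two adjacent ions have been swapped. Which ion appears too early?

Scanning neighbour by neighbour, only Ca²⁺/Ti⁴⁺ violates a trend: both have 18 electrons but Z(Ti)=22 > Z(Ca)=20, so Ti⁴⁺ should be the smaller of the two. That makes Ca²⁺ the one sitting a position early relative to where it belongs.

Ca²⁺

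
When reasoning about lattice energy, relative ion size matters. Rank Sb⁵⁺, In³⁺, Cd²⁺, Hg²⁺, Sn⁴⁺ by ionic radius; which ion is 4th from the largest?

Sn⁴⁺

Tabulating Z and e⁻: Sb⁵⁺ has 46 e⁻ (Z=51), Sn⁴⁺ has 46 e⁻ (Z=50), In³⁺ has 46 e⁻ (Z=49), Cd²⁺ has 46 e⁻ (Z=48), Hg²⁺ has 78 e⁻ (Z=80). Sb⁵⁺ < Sn⁴⁺ (isoelectronic, higher Z=51 is smaller); Sn⁴⁺ < In³⁺ (both 46 e⁻, Z=50>49); In³⁺ < Cd²⁺ (both 46 e⁻, Z=49>48); Cd²⁺ < Hg²⁺ (same group, 1 shell fewer).
That gives Sb⁵⁺ < Sn⁴⁺ < In³⁺ < Cd²⁺ < Hg²⁺. From the largest end, number 4 is Sn⁴⁺.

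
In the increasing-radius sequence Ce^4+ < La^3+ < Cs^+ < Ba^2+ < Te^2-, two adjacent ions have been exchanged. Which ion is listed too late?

Ba^2+

Scanning neighbour by neighbour, only Cs^+/Ba^2+ violates a trend: both have 54 electrons but Z(Ba)=56 > Z(Cs)=55, so Ba^2+ should be the smaller of the two. That makes Ba^2+ the one sitting a position late relative to where it belongs.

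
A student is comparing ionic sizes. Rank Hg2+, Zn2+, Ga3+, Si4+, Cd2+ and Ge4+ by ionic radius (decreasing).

Si4+ (Z=14, 10 e⁻), Ge4+ (Z=32, 28 e⁻), Ga3+ (Z=31, 28 e⁻), Zn2+ (Z=30, 28 e⁻), Cd2+ (Z=48, 46 e⁻), Hg2+ (Z=80, 78 e⁻). Si4+ < Ge4+ (same group, period 3 vs 4); Ge4+ < Ga3+ (both 28 e⁻, Z=32>31); Ga3+ < Zn2+ (isoelectronic, higher Z=31 is smaller); Zn2+ < Cd2+ (same group, 1 shell fewer); Cd2+ < Hg2+ (same group, period 5 vs 6).

Hg2+ > Cd2+ > Zn2+ > Ga3+ > Ge4+ > Si4+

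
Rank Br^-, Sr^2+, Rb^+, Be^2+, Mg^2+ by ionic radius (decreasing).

Electron counts and nuclear charges: Be^2+ has 2 e⁻ (Z=4), Mg^2+ has 10 e⁻ (Z=12), Sr^2+ has 36 e⁻ (Z=38), Rb^+ has 36 e⁻ (Z=37), Br^- has 36 e⁻ (Z=35). Be^2+ < Mg^2+ (same group, period 2 vs 3); Mg^2+ < Sr^2+ (same group, period 3 vs 5); Sr^2+ < Rb^+ (isoelectronic, higher Z=38 is smaller); Rb^+ < Br^- (both 36 e⁻, Z=37>35).

Br^- > Rb^+ > Sr^2+ > Mg^2+ > Be^2+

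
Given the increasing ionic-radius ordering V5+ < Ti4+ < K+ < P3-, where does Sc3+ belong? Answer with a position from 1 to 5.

All of these have 18 electrons (isoelectronic). With the same electron cloud, the ion with the most protons pulls it in tightest. Nuclear charges: V5+ (Z=23), Ti4+ (Z=22), Sc3+ (Z=21), K+ (Z=19), P3- (Z=15). Highest Z is smallest.
With Sc3+ included the full order is V5+ < Ti4+ < Sc3+ < K+ < P3-, so it takes position 3.

3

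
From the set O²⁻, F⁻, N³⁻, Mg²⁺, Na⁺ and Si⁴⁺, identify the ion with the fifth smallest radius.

O²⁻

All of these have 10 electrons (isoelectronic). With the same electron cloud, the ion with the most protons pulls it in tightest. Nuclear charges: Si⁴⁺ (Z=14), Mg²⁺ (Z=12), Na⁺ (Z=11), F⁻ (Z=9), O²⁻ (Z=8), N³⁻ (Z=7). Highest Z is smallest.
So the order is Si⁴⁺ < Mg²⁺ < Na⁺ < F⁻ < O²⁻ < N³⁻; the 5th-smallest ion is O²⁻.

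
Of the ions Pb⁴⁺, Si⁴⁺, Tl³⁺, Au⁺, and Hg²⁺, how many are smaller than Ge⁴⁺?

1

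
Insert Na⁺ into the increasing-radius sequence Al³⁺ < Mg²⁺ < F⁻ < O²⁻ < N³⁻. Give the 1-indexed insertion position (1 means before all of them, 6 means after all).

Isoelectronic series (10 e⁻ each). Size is set by nuclear charge: more protons means a smaller ion. Al³⁺ (Z=13), Mg²⁺ (Z=12), Na⁺ (Z=11), F⁻ (Z=9), O²⁻ (Z=8), N³⁻ (Z=7).
Merged order: Al³⁺ < Mg²⁺ < Na⁺ < F⁻ < O²⁻ < N³⁻ — Na⁺ is number 3.

3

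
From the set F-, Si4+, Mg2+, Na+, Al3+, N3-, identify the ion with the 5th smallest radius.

These species are isoelectronic with 10 electrons. The only difference is the number of protons: Si4+ (Z=14), Al3+ (Z=13), Mg2+ (Z=12), Na+ (Z=11), F- (Z=9), N3- (Z=7). The strongest nuclear pull (Si4+) gives the smallest ion.
Ordering: Si4+ < Al3+ < Mg2+ < Na+ < F- < N3-. The 5th smallest is F-.

F-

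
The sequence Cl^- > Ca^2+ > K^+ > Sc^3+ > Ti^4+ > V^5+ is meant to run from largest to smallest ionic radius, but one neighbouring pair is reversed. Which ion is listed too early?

Ca^2+

Check each adjacent pair. Ca^2+ and K^+ are reversed: they are isoelectronic (18 e⁻) and Ca has more protons than K (20 vs 19), making Ca^2+ smaller. No other neighbouring pair contradicts the periodic trends, so Ca^2+ is the ion listed too early.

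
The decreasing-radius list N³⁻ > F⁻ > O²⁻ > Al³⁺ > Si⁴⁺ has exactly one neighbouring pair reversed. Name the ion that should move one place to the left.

O²⁻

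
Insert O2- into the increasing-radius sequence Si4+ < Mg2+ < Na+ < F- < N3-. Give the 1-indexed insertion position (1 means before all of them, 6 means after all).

5

Isoelectronic series (10 e⁻ each). Size is set by nuclear charge: more protons means a smaller ion. Si4+ (Z=14), Mg2+ (Z=12), Na+ (Z=11), F- (Z=9), O2- (Z=8), N3- (Z=7).
Merged order: Si4+ < Mg2+ < Na+ < F- < O2- < N3- — O2- is number 5.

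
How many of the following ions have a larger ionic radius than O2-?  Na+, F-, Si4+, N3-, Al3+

Isoelectronic series (10 e⁻ each). Size is set by nuclear charge: more protons means a smaller ion. Si4+ (Z=14), Al3+ (Z=13), Na+ (Z=11), F- (Z=9), O2- (Z=8), N3- (Z=7).
Relative to O2-, the ions that are larger are N3-. That's 1.

1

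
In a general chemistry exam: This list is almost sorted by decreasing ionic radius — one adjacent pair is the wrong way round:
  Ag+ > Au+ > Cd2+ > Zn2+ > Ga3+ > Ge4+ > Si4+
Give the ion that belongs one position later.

Compare adjacent ions: same group and charge — period 5 sits above period 6, so Ag+ is smaller — yet in this decreasing list Ag+ sits before Au+. Nothing else is reversed, so Ag+ should move one place to the right.

Ag+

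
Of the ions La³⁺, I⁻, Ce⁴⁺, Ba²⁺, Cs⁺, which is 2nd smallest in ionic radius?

La³⁺

All of these have 54 electrons (isoelectronic). With the same electron cloud, the ion with the most protons pulls it in tightest. Nuclear charges: Ce⁴⁺ (Z=58), La³⁺ (Z=57), Ba²⁺ (Z=56), Cs⁺ (Z=55), I⁻ (Z=53). Highest Z is smallest.
Full ascending order: Ce⁴⁺ < La³⁺ < Ba²⁺ < Cs⁺ < I⁻. Counting from the smallest, position 2 is La³⁺.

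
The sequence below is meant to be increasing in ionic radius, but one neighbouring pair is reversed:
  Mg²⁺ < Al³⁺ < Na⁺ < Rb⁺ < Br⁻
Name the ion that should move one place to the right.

The pair Mg²⁺, Al³⁺ is the wrong way round — both have 10 electrons but Z(Al)=13 > Z(Mg)=12, so Al³⁺ should be the smaller of the two. All other adjacent pairs agree with periodic trends, so Mg²⁺ is the misplaced ion.

Mg²⁺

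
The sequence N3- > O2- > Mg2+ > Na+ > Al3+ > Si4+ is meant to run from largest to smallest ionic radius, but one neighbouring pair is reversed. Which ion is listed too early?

The pair Mg2+, Na+ is the wrong way round — they are isoelectronic (10 e⁻) and Mg has more protons than Na (12 vs 11), making Mg2+ smaller. All other adjacent pairs agree with periodic trends, so Mg2+ is the misplaced ion.

Mg2+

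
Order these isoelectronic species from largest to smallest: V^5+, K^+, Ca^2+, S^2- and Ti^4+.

All of these have 18 electrons (isoelectronic). With the same electron cloud, the ion with the most protons pulls it in tightest. Nuclear charges: V^5+ (Z=23), Ti^4+ (Z=22), Ca^2+ (Z=20), K^+ (Z=19), S^2- (Z=16). Highest Z is smallest.

S^2- > K^+ > Ca^2+ > Ti^4+ > V^5+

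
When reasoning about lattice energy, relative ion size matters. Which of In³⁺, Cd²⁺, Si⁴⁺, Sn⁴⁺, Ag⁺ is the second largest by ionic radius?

First list Z and electron count for each: Si⁴⁺: 10 e⁻, Z=14, Sn⁴⁺: 46 e⁻, Z=50, In³⁺: 46 e⁻, Z=49, Cd²⁺: 46 e⁻, Z=48, Ag⁺: 46 e⁻, Z=47. Si⁴⁺ < Sn⁴⁺ (same group, 2 shells fewer); Sn⁴⁺ < In³⁺ (both 46 e⁻, Z=50>49); In³⁺ < Cd²⁺ (both 46 e⁻, Z=49>48); Cd²⁺ < Ag⁺ (both 46 e⁻, Z=48>47).
So the order is Si⁴⁺ < Sn⁴⁺ < In³⁺ < Cd²⁺ < Ag⁺; the 2nd-largest ion is Cd²⁺.

Cd²⁺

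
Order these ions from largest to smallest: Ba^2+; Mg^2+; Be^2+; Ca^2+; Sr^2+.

Ba^2+ > Sr^2+ > Ca^2+ > Mg^2+ > Be^2+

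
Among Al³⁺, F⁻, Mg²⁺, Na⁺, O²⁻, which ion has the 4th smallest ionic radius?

F⁻

Each ion has 10 electrons. The ranking follows nuclear charge in reverse — greater Z gives a smaller radius. Al³⁺ (Z=13), Mg²⁺ (Z=12), Na⁺ (Z=11), F⁻ (Z=9), O²⁻ (Z=8).
Full ascending order: Al³⁺ < Mg²⁺ < Na⁺ < F⁻ < O²⁻. Counting from the smallest, position 4 is F⁻.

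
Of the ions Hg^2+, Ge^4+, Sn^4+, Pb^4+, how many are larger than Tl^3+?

1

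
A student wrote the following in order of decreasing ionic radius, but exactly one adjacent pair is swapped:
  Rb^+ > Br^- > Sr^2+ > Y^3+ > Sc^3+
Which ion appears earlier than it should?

Compare adjacent ions: both have 36 electrons but Z(Rb)=37 > Z(Br)=35, so Rb^+ should be the smaller of the two — yet in this decreasing list Rb^+ sits before Br^-. Nothing else is reversed, so Rb^+ should move one place to the right.

Rb^+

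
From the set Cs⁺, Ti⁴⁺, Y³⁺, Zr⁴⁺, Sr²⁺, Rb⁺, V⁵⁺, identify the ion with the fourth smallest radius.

Y³⁺

Work out protons and electrons: V⁵⁺ (Z=23, 18 e⁻), Ti⁴⁺ (Z=22, 18 e⁻), Zr⁴⁺ (Z=40, 36 e⁻), Y³⁺ (Z=39, 36 e⁻), Sr²⁺ (Z=38, 36 e⁻), Rb⁺ (Z=37, 36 e⁻), Cs⁺ (Z=55, 54 e⁻). V⁵⁺ < Ti⁴⁺ (isoelectronic, higher Z=23 is smaller); Ti⁴⁺ < Zr⁴⁺ (same group, 1 shell fewer); Zr⁴⁺ < Y³⁺ (both 36 e⁻, Z=40>39); Y³⁺ < Sr²⁺ (both 36 e⁻, Z=39>38); Sr²⁺ < Rb⁺ (isoelectronic, higher Z=38 is smaller); Rb⁺ < Cs⁺ (same group, period 5 vs 6).
Full ascending order: V⁵⁺ < Ti⁴⁺ < Zr⁴⁺ < Y³⁺ < Sr²⁺ < Rb⁺ < Cs⁺. Counting from the smallest, position 4 is Y³⁺.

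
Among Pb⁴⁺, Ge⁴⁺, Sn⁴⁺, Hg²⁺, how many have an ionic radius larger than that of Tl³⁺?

Electron counts and nuclear charges: Ge⁴⁺: 28 e⁻, Z=32, Sn⁴⁺: 46 e⁻, Z=50, Pb⁴⁺: 78 e⁻, Z=82, Tl³⁺: 78 e⁻, Z=81, Hg²⁺: 78 e⁻, Z=80. Ge⁴⁺ < Sn⁴⁺ (same group, 1 shell fewer); Sn⁴⁺ < Pb⁴⁺ (same group, period 5 vs 6); Pb⁴⁺ < Tl³⁺ (both 78 e⁻, Z=82>81); Tl³⁺ < Hg²⁺ (both 78 e⁻, Z=81>80).
Ordering all of them (including Tl³⁺) by radius gives Ge⁴⁺ < Sn⁴⁺ < Pb⁴⁺ < Tl³⁺ < Hg²⁺. Count: 1.

1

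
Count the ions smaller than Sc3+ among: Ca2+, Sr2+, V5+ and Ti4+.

First list Z and electron count for each: V5+ (Z=23, 18 e⁻), Ti4+ (Z=22, 18 e⁻), Sc3+ (Z=21, 18 e⁻), Ca2+ (Z=20, 18 e⁻), Sr2+ (Z=38, 36 e⁻). V5+ < Ti4+ (both 18 e⁻, Z=23>22); Ti4+ < Sc3+ (isoelectronic, higher Z=22 is smaller); Sc3+ < Ca2+ (both 18 e⁻, Z=21>20); Ca2+ < Sr2+ (same group, 1 shell fewer).
Ordering all of them (including Sc3+) by radius gives V5+ < Ti4+ < Sc3+ < Ca2+ < Sr2+. That's 2.

2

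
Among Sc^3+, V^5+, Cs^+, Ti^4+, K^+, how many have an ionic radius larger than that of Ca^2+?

V^5+ has 18 e⁻ (Z=23), Ti^4+ has 18 e⁻ (Z=22), Sc^3+ has 18 e⁻ (Z=21), Ca^2+ has 18 e⁻ (Z=20), K^+ has 18 e⁻ (Z=19), Cs^+ has 54 e⁻ (Z=55). V^5+ < Ti^4+ (isoelectronic, higher Z=23 is smaller); Ti^4+ < Sc^3+ (both 18 e⁻, Z=22>21); Sc^3+ < Ca^2+ (both 18 e⁻, Z=21>20); Ca^2+ < K^+ (both 18 e⁻, Z=20>19); K^+ < Cs^+ (same group, 2 shells fewer).
Overall: V^5+ < Ti^4+ < Sc^3+ < Ca^2+ < K^+ < Cs^+. Ca^2+ has 3 below it and 2 above. Count: 2.

2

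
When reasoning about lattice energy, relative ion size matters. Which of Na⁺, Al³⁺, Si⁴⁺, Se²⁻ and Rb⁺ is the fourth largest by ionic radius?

Tabulating Z and e⁻: Si⁴⁺: 10 e⁻, Z=14, Al³⁺: 10 e⁻, Z=13, Na⁺: 10 e⁻, Z=11, Rb⁺: 36 e⁻, Z=37, Se²⁻: 36 e⁻, Z=34. Si⁴⁺ < Al³⁺ (isoelectronic, higher Z=14 is smaller); Al³⁺ < Na⁺ (both 10 e⁻, Z=13>11); Na⁺ < Rb⁺ (same group, 2 shells fewer); Rb⁺ < Se²⁻ (both 36 e⁻, Z=37>34).
Ordering: Si⁴⁺ < Al³⁺ < Na⁺ < Rb⁺ < Se²⁻. The fourth largest is Al³⁺.

Al³⁺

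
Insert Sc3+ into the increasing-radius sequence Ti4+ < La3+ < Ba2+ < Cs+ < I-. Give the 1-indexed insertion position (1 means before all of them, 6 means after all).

Work out protons and electrons: Ti4+: 18 e⁻, Z=22, Sc3+: 18 e⁻, Z=21, La3+: 54 e⁻, Z=57, Ba2+: 54 e⁻, Z=56, Cs+: 54 e⁻, Z=55, I-: 54 e⁻, Z=53. Ti4+ < Sc3+ (isoelectronic, higher Z=22 is smaller); Sc3+ < La3+ (same group, 2 shells fewer); La3+ < Ba2+ (isoelectronic, higher Z=57 is smaller); Ba2+ < Cs+ (both 54 e⁻, Z=56>55); Cs+ < I- (both 54 e⁻, Z=55>53).
Merged order: Ti4+ < Sc3+ < La3+ < Ba2+ < Cs+ < I- — Sc3+ is number 2.

2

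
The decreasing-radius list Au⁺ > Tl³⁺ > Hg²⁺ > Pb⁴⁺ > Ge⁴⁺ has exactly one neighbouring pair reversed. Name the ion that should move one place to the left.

Compare adjacent ions: they are isoelectronic (78 e⁻) and Tl has more protons than Hg (81 vs 80), making Tl³⁺ smaller — yet in this decreasing list Tl³⁺ sits before Hg²⁺. Nothing else is reversed, so Hg²⁺ should move one place to the left.

Hg²⁺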